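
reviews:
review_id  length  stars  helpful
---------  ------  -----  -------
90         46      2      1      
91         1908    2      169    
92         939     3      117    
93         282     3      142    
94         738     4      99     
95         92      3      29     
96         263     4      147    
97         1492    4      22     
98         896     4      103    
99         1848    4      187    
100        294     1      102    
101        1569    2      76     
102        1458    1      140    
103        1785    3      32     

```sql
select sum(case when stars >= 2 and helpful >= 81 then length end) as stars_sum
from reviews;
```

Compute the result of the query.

review_id=90: ✗
review_id=91: ✓ → 1908
review_id=92: ✓ → 939
review_id=93: ✓ → 282
review_id=94: ✓ → 738
review_id=95: ✗
review_id=96: ✓ → 263
review_id=97: ✗
review_id=98: ✓ → 896
review_id=99: ✓ → 1848
review_id=100: ✗
review_id=101: ✗
review_id=102: ✗
review_id=103: ✗
stars_sum = 1908 + 939 + 282 + 738 + 263 + 896 + 1848 = 6874

6874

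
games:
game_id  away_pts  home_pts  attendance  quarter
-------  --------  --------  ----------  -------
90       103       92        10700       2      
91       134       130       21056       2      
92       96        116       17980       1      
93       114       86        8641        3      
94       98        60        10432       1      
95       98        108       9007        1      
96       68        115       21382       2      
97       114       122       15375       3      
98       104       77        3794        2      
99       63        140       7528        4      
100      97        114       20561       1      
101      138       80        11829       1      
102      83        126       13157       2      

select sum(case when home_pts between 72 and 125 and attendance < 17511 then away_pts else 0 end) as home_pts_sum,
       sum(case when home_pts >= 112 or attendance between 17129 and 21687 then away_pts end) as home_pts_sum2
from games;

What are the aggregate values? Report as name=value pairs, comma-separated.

home_pts_sum=671, home_pts_sum2=655

[home_pts_sum: home_pts between 72 and 125 and attendance < 17511]
game_id=90: ✓ → 103
game_id=91: ✗
game_id=92: ✗
game_id=93: ✓ → 114
game_id=94: ✗
game_id=95: ✓ → 98
game_id=96: ✗
game_id=97: ✓ → 114
game_id=98: ✓ → 104
game_id=99: ✗
game_id=100: ✗
game_id=101: ✓ → 138
game_id=102: ✗
home_pts_sum = 103 + 114 + 98 + 114 + 104 + 138 = 671
—
[home_pts_sum2: home_pts >= 112 or attendance between 17129 and 21687]
game_id=90: ✗
game_id=91: ✓ → 134
game_id=92: ✓ → 96
game_id=93: ✗
game_id=94: ✗
game_id=95: ✗
game_id=96: ✓ → 68
game_id=97: ✓ → 114
game_id=98: ✗
game_id=99: ✓ → 63
game_id=100: ✓ → 97
game_id=101: ✗
game_id=102: ✓ → 83
home_pts_sum2 = 134 + 96 + 68 + 114 + 63 + 97 + 83 = 655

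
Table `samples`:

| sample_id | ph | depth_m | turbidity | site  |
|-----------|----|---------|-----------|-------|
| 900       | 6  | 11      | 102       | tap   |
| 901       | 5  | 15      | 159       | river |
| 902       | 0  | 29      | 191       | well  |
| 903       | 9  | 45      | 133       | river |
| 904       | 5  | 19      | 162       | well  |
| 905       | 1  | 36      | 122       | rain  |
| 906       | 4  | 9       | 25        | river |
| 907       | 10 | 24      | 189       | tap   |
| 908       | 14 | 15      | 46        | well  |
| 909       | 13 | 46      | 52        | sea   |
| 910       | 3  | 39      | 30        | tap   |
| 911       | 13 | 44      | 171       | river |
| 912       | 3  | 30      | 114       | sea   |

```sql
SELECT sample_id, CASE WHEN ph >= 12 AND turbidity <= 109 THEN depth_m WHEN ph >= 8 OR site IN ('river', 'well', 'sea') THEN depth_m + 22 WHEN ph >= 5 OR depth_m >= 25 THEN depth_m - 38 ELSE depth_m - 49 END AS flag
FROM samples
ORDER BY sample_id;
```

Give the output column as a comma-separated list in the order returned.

sample_id=900: ph >= 5 OR depth_m >= 25 → -27
sample_id=901: ph >= 8 OR site IN ('river', 'well', 'sea') → 37
sample_id=902: ph >= 8 OR site IN ('river', 'well', 'sea') → 51
sample_id=903: ph >= 8 OR site IN ('river', 'well', 'sea') → 67
sample_id=904: ph >= 8 OR site IN ('river', 'well', 'sea') → 41
sample_id=905: ph >= 5 OR depth_m >= 25 → -2
sample_id=906: ph >= 8 OR site IN ('river', 'well', 'sea') → 31
sample_id=907: ph >= 8 OR site IN ('river', 'well', 'sea') → 46
sample_id=908: ph >= 12 AND turbidity <= 109 → 15
sample_id=909: ph >= 12 AND turbidity <= 109 → 46
sample_id=910: ph >= 5 OR depth_m >= 25 → 1
sample_id=911: ph >= 8 OR site IN ('river', 'well', 'sea') → 66
sample_id=912: ph >= 8 OR site IN ('river', 'well', 'sea') → 52

-27, 37, 51, 67, 41, -2, 31, 46, 15, 46, 1, 66, 52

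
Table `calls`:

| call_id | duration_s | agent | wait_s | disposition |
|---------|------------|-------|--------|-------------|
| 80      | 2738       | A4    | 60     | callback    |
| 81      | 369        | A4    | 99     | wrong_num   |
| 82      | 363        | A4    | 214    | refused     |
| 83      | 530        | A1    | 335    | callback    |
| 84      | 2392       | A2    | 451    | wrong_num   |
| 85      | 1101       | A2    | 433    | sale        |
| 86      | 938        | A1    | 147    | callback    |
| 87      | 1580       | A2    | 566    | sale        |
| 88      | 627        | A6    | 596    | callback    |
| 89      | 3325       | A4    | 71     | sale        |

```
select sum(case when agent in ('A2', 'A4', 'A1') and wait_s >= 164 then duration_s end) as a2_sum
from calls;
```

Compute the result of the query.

call_id=80: ✗
call_id=81: ✗
call_id=82: ✓ → 363
call_id=83: ✓ → 530
call_id=84: ✓ → 2392
call_id=85: ✓ → 1101
call_id=86: ✗
call_id=87: ✓ → 1580
call_id=88: ✗
call_id=89: ✗
a2_sum = 363 + 530 + 2392 + 1101 + 1580 = 5966

5966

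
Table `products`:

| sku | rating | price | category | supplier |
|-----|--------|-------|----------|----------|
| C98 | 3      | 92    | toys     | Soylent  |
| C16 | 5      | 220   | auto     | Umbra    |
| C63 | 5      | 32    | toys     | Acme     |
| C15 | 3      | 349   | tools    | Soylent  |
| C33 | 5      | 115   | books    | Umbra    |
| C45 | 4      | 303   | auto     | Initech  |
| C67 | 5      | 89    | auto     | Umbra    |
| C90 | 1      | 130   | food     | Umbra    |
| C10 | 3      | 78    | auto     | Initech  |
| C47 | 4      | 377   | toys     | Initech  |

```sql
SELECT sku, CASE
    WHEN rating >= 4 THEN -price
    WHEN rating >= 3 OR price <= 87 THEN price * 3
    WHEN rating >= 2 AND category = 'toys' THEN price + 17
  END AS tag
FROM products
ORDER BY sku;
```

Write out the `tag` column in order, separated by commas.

234, 1047, -220, -115, -303, -377, -32, -89, NULL, 276

sku=C10: rating >= 3 OR price <= 87 → 234
sku=C15: rating >= 3 OR price <= 87 → 1047
sku=C16: rating >= 4 → -220
sku=C33: rating >= 4 → -115
sku=C45: rating >= 4 → -303
sku=C47: rating >= 4 → -377
sku=C63: rating >= 4 → -32
sku=C67: rating >= 4 → -89
sku=C90: (no match → NULL) → NULL
sku=C98: rating >= 3 OR price <= 87 → 276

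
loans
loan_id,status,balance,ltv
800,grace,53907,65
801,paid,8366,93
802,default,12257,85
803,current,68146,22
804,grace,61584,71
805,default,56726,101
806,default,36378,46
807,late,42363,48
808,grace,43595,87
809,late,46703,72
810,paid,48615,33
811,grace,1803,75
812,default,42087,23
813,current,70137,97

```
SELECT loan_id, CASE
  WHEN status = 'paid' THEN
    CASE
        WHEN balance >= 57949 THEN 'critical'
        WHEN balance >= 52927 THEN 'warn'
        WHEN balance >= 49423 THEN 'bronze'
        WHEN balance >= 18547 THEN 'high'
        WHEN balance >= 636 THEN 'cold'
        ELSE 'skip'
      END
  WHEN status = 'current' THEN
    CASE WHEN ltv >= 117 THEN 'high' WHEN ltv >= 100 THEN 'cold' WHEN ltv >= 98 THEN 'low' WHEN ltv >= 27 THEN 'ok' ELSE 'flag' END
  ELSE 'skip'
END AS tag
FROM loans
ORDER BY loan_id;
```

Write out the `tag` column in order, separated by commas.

skip, cold, skip, flag, skip, skip, skip, skip, skip, skip, high, skip, skip, ok

loan_id=800: status='grace' → outer ELSE → skip
loan_id=801: status='paid' → inner[balance >= 636] → cold
loan_id=802: status='default' → outer ELSE → skip
loan_id=803: status='current' → inner[ELSE] → flag
loan_id=804: status='grace' → outer ELSE → skip
loan_id=805: status='default' → outer ELSE → skip
loan_id=806: status='default' → outer ELSE → skip
loan_id=807: status='late' → outer ELSE → skip
loan_id=808: status='grace' → outer ELSE → skip
loan_id=809: status='late' → outer ELSE → skip
loan_id=810: status='paid' → inner[balance >= 18547] → high
loan_id=811: status='grace' → outer ELSE → skip
loan_id=812: status='default' → outer ELSE → skip
loan_id=813: status='current' → inner[ltv >= 27] → ok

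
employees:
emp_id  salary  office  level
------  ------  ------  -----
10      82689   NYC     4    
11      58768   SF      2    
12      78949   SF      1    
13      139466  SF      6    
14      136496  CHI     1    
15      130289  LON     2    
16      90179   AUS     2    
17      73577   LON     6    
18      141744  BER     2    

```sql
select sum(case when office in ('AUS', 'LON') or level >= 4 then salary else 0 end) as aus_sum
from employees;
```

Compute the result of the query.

emp_id=10: ✓ → 82689
emp_id=11: ✗
emp_id=12: ✗
emp_id=13: ✓ → 139466
emp_id=14: ✗
emp_id=15: ✓ → 130289
emp_id=16: ✓ → 90179
emp_id=17: ✓ → 73577
emp_id=18: ✗
aus_sum = 82689 + 139466 + 130289 + 90179 + 73577 = 516200

516200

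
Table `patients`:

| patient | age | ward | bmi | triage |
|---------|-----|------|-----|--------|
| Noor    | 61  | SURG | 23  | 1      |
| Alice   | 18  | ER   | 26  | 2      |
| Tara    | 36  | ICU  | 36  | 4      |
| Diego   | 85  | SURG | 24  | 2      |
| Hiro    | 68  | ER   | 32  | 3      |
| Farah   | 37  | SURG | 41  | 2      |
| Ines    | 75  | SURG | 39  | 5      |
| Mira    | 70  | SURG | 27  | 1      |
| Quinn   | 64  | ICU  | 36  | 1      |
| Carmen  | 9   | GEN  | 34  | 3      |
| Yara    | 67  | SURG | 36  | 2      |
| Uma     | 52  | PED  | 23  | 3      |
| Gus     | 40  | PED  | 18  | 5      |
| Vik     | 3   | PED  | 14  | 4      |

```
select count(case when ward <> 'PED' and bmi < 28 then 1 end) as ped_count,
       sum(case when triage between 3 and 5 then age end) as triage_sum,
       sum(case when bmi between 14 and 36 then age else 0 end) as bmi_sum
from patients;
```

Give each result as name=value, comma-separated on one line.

[ped_count: ward <> 'PED' and bmi < 28]
patient=Noor: ✓ → 1
patient=Alice: ✓ → 1
patient=Tara: ✗
patient=Diego: ✓ → 1
patient=Hiro: ✗
patient=Farah: ✗
patient=Ines: ✗
patient=Mira: ✓ → 1
patient=Quinn: ✗
patient=Carmen: ✗
patient=Yara: ✗
patient=Uma: ✗
patient=Gus: ✗
patient=Vik: ✗
ped_count = COUNT(1, 1, 1, 1) = 4
—
[triage_sum: triage between 3 and 5]
patient=Noor: ✗
patient=Alice: ✗
patient=Tara: ✓ → 36
patient=Diego: ✗
patient=Hiro: ✓ → 68
patient=Farah: ✗
patient=Ines: ✓ → 75
patient=Mira: ✗
patient=Quinn: ✗
patient=Carmen: ✓ → 9
patient=Yara: ✗
patient=Uma: ✓ → 52
patient=Gus: ✓ → 40
patient=Vik: ✓ → 3
triage_sum = 36 + 68 + 75 + 9 + 52 + 40 + 3 = 283
—
[bmi_sum: bmi between 14 and 36]
patient=Noor: ✓ → 61
patient=Alice: ✓ → 18
patient=Tara: ✓ → 36
patient=Diego: ✓ → 85
patient=Hiro: ✓ → 68
patient=Farah: ✗
patient=Ines: ✗
patient=Mira: ✓ → 70
patient=Quinn: ✓ → 64
patient=Carmen: ✓ → 9
patient=Yara: ✓ → 67
patient=Uma: ✓ → 52
patient=Gus: ✓ → 40
patient=Vik: ✓ → 3
bmi_sum = 61 + 18 + 36 + 85 + 68 + 70 + 64 + 9 + 67 + 52 + 40 + 3 = 573

ped_count=4, triage_sum=283, bmi_sum=573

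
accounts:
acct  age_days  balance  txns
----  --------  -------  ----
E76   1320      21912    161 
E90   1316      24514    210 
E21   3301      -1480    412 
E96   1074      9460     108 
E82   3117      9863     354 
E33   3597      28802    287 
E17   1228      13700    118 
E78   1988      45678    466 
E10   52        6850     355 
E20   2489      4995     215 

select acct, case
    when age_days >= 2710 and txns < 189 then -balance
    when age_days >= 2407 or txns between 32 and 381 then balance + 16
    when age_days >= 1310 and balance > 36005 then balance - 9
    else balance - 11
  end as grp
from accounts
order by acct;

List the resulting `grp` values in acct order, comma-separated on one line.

acct=E10: age_days >= 2407 or txns between 32 and 381 → 6866
acct=E17: age_days >= 2407 or txns between 32 and 381 → 13716
acct=E20: age_days >= 2407 or txns between 32 and 381 → 5011
acct=E21: age_days >= 2407 or txns between 32 and 381 → -1464
acct=E33: age_days >= 2407 or txns between 32 and 381 → 28818
acct=E76: age_days >= 2407 or txns between 32 and 381 → 21928
acct=E78: age_days >= 1310 and balance > 36005 → 45669
acct=E82: age_days >= 2407 or txns between 32 and 381 → 9879
acct=E90: age_days >= 2407 or txns between 32 and 381 → 24530
acct=E96: age_days >= 2407 or txns between 32 and 381 → 9476

6866, 13716, 5011, -1464, 28818, 21928, 45669, 9879, 24530, 9476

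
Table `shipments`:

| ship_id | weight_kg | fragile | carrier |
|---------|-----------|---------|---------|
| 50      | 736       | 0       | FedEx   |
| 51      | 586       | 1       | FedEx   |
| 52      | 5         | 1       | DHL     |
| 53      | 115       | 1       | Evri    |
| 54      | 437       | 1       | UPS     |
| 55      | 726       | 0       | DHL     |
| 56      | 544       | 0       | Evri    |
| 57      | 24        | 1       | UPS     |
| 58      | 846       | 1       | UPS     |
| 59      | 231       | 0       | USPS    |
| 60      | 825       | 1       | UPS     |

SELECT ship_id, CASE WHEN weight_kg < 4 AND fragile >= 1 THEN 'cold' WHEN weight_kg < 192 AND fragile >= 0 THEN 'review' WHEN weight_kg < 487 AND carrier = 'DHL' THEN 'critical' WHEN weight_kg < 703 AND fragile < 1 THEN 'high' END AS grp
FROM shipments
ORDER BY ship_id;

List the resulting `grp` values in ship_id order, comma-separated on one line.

ship_id=50: (no match → NULL) → NULL
ship_id=51: (no match → NULL) → NULL
ship_id=52: weight_kg < 192 AND fragile >= 0 → review
ship_id=53: weight_kg < 192 AND fragile >= 0 → review
ship_id=54: (no match → NULL) → NULL
ship_id=55: (no match → NULL) → NULL
ship_id=56: weight_kg < 703 AND fragile < 1 → high
ship_id=57: weight_kg < 192 AND fragile >= 0 → review
ship_id=58: (no match → NULL) → NULL
ship_id=59: weight_kg < 703 AND fragile < 1 → high
ship_id=60: (no match → NULL) → NULL

NULL, NULL, review, review, NULL, NULL, high, review, NULL, high, NULL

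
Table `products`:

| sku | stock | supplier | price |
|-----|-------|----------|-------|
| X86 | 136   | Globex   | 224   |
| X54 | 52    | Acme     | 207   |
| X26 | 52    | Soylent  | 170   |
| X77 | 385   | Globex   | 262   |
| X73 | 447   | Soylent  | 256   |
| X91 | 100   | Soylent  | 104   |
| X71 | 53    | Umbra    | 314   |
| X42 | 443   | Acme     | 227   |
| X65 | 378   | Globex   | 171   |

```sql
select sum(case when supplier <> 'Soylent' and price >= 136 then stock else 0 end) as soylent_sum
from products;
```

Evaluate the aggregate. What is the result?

sku=X86: ✓ → 136
sku=X54: ✓ → 52
sku=X26: ✗
sku=X77: ✓ → 385
sku=X73: ✗
sku=X91: ✗
sku=X71: ✓ → 53
sku=X42: ✓ → 443
sku=X65: ✓ → 378
soylent_sum = 136 + 52 + 385 + 53 + 443 + 378 = 1447

1447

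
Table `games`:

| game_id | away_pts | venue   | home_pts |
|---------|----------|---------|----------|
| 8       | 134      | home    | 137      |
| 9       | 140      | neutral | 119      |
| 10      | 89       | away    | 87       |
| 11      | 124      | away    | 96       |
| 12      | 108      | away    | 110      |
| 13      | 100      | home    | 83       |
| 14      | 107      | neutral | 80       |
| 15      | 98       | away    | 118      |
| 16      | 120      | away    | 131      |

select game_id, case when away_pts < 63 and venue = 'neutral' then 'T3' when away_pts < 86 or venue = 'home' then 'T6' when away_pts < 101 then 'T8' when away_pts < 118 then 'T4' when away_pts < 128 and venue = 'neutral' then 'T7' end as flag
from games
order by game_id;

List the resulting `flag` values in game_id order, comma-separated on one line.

game_id=8: away_pts < 86 or venue = 'home' → T6
game_id=9: (no match → NULL) → NULL
game_id=10: away_pts < 101 → T8
game_id=11: (no match → NULL) → NULL
game_id=12: away_pts < 118 → T4
game_id=13: away_pts < 86 or venue = 'home' → T6
game_id=14: away_pts < 118 → T4
game_id=15: away_pts < 101 → T8
game_id=16: (no match → NULL) → NULL

T6, NULL, T8, NULL, T4, T6, T4, T8, NULL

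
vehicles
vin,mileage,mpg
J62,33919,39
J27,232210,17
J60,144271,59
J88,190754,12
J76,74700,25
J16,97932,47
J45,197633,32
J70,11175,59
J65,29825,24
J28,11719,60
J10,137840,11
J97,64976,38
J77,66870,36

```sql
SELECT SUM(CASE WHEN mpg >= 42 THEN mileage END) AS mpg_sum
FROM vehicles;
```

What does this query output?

265097

vin=J62: ✗
vin=J27: ✗
vin=J60: ✓ → 144271
vin=J88: ✗
vin=J76: ✗
vin=J16: ✓ → 97932
vin=J45: ✗
vin=J70: ✓ → 11175
vin=J65: ✗
vin=J28: ✓ → 11719
vin=J10: ✗
vin=J97: ✗
vin=J77: ✗
mpg_sum = 144271 + 97932 + 11175 + 11719 = 265097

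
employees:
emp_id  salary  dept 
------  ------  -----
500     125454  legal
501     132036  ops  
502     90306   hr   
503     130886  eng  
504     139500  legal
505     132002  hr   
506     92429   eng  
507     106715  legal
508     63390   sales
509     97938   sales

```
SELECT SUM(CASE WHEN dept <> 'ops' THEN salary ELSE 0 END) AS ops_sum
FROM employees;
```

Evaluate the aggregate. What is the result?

978620

emp_id=500: ✓ → 125454
emp_id=501: ✗
emp_id=502: ✓ → 90306
emp_id=503: ✓ → 130886
emp_id=504: ✓ → 139500
emp_id=505: ✓ → 132002
emp_id=506: ✓ → 92429
emp_id=507: ✓ → 106715
emp_id=508: ✓ → 63390
emp_id=509: ✓ → 97938
ops_sum = 125454 + 90306 + 130886 + 139500 + 132002 + 92429 + 106715 + 63390 + 97938 = 978620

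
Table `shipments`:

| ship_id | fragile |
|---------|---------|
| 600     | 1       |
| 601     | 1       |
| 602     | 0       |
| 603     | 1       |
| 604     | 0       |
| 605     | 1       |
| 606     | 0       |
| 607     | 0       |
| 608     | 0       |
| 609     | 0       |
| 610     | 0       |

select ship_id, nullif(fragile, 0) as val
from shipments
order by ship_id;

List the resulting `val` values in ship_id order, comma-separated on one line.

ship_id=600: fragile=1 vs 0: differ → 1
ship_id=601: fragile=1 vs 0: differ → 1
ship_id=602: fragile=0 vs 0: equal → NULL
ship_id=603: fragile=1 vs 0: differ → 1
ship_id=604: fragile=0 vs 0: equal → NULL
ship_id=605: fragile=1 vs 0: differ → 1
ship_id=606: fragile=0 vs 0: equal → NULL
ship_id=607: fragile=0 vs 0: equal → NULL
ship_id=608: fragile=0 vs 0: equal → NULL
ship_id=609: fragile=0 vs 0: equal → NULL
ship_id=610: fragile=0 vs 0: equal → NULL

1, 1, NULL, 1, NULL, 1, NULL, NULL, NULL, NULL, NULL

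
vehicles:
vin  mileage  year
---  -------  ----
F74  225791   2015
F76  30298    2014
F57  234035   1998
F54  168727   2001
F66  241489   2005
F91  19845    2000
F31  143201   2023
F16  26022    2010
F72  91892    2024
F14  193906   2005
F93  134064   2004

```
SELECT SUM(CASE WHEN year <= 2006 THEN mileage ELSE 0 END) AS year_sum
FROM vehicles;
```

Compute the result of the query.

992066

vin=F74: ✗
vin=F76: ✗
vin=F57: ✓ → 234035
vin=F54: ✓ → 168727
vin=F66: ✓ → 241489
vin=F91: ✓ → 19845
vin=F31: ✗
vin=F16: ✗
vin=F72: ✗
vin=F14: ✓ → 193906
vin=F93: ✓ → 134064
year_sum = 234035 + 168727 + 241489 + 19845 + 193906 + 134064 = 992066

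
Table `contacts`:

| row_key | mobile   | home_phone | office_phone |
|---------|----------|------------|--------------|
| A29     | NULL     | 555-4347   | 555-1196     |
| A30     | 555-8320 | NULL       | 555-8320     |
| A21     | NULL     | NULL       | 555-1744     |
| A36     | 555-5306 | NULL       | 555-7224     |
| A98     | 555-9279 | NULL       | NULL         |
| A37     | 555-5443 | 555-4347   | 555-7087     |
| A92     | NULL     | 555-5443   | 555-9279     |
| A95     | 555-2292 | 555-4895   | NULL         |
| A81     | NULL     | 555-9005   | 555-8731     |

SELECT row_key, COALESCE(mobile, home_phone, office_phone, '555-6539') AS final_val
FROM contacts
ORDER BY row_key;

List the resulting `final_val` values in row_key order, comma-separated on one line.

row_key=A21: mobile=NULL, home_phone=NULL, office_phone=555-1744 → 555-1744
row_key=A29: mobile=NULL, home_phone=555-4347 → 555-4347
row_key=A30: mobile=555-8320 → 555-8320
row_key=A36: mobile=555-5306 → 555-5306
row_key=A37: mobile=555-5443 → 555-5443
row_key=A81: mobile=NULL, home_phone=555-9005 → 555-9005
row_key=A92: mobile=NULL, home_phone=555-5443 → 555-5443
row_key=A95: mobile=555-2292 → 555-2292
row_key=A98: mobile=555-9279 → 555-9279

555-1744, 555-4347, 555-8320, 555-5306, 555-5443, 555-9005, 555-5443, 555-2292, 555-9279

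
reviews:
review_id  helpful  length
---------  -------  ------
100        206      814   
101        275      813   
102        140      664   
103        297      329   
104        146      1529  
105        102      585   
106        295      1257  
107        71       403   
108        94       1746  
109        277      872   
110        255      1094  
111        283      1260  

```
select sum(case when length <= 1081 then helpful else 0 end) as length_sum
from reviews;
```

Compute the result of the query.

1368

review_id=100: ✓ → 206
review_id=101: ✓ → 275
review_id=102: ✓ → 140
review_id=103: ✓ → 297
review_id=104: ✗
review_id=105: ✓ → 102
review_id=106: ✗
review_id=107: ✓ → 71
review_id=108: ✗
review_id=109: ✓ → 277
review_id=110: ✗
review_id=111: ✗
length_sum = 206 + 275 + 140 + 297 + 102 + 71 + 277 = 1368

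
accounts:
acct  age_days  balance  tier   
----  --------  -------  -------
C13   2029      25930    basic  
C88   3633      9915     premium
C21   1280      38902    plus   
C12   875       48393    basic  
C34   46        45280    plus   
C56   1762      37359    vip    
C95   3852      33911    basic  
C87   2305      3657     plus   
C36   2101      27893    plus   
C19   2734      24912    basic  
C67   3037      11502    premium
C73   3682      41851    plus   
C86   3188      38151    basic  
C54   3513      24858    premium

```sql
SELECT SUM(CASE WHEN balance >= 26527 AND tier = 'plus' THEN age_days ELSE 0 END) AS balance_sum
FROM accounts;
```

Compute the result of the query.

acct=C13: ✗
acct=C88: ✗
acct=C21: ✓ → 1280
acct=C12: ✗
acct=C34: ✓ → 46
acct=C56: ✗
acct=C95: ✗
acct=C87: ✗
acct=C36: ✓ → 2101
acct=C19: ✗
acct=C67: ✗
acct=C73: ✓ → 3682
acct=C86: ✗
acct=C54: ✗
balance_sum = 1280 + 46 + 2101 + 3682 = 7109

7109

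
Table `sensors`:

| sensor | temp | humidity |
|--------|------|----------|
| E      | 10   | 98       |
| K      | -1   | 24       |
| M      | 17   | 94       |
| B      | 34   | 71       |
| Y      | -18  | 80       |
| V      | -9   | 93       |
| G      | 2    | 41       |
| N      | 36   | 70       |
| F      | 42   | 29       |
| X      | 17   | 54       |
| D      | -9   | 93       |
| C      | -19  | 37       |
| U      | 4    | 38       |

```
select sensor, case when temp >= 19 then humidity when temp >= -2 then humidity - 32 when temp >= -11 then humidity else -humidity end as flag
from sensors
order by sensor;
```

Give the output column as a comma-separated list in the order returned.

71, -37, 93, 66, 29, 9, -8, 62, 70, 6, 93, 22, -80

sensor=B: temp >= 19 → 71
sensor=C: ELSE → -37
sensor=D: temp >= -11 → 93
sensor=E: temp >= -2 → 66
sensor=F: temp >= 19 → 29
sensor=G: temp >= -2 → 9
sensor=K: temp >= -2 → -8
sensor=M: temp >= -2 → 62
sensor=N: temp >= 19 → 70
sensor=U: temp >= -2 → 6
sensor=V: temp >= -11 → 93
sensor=X: temp >= -2 → 22
sensor=Y: ELSE → -80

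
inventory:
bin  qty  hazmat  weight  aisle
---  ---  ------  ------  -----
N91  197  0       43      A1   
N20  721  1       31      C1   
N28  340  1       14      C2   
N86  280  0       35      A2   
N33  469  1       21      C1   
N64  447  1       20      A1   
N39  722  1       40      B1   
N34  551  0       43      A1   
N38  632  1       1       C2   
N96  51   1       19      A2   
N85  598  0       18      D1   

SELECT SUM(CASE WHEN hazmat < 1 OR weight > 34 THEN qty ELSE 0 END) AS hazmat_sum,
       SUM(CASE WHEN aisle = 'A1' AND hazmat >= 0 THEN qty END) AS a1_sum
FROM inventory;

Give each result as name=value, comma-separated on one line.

[hazmat_sum: hazmat < 1 OR weight > 34]
bin=N91: ✓ → 197
bin=N20: ✗
bin=N28: ✗
bin=N86: ✓ → 280
bin=N33: ✗
bin=N64: ✗
bin=N39: ✓ → 722
bin=N34: ✓ → 551
bin=N38: ✗
bin=N96: ✗
bin=N85: ✓ → 598
hazmat_sum = 197 + 280 + 722 + 551 + 598 = 2348
—
[a1_sum: aisle = 'A1' AND hazmat >= 0]
bin=N91: ✓ → 197
bin=N20: ✗
bin=N28: ✗
bin=N86: ✗
bin=N33: ✗
bin=N64: ✓ → 447
bin=N39: ✗
bin=N34: ✓ → 551
bin=N38: ✗
bin=N96: ✗
bin=N85: ✗
a1_sum = 197 + 447 + 551 = 1195

hazmat_sum=2348, a1_sum=1195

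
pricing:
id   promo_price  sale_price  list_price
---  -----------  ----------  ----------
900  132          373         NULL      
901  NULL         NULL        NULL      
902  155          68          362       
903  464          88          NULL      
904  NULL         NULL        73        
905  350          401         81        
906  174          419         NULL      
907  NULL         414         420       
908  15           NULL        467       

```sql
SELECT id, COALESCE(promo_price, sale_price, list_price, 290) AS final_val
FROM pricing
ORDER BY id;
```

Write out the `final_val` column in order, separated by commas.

id=900: promo_price=132 → 132
id=901: promo_price=NULL, sale_price=NULL, list_price=NULL, → literal 290 → 290
id=902: promo_price=155 → 155
id=903: promo_price=464 → 464
id=904: promo_price=NULL, sale_price=NULL, list_price=73 → 73
id=905: promo_price=350 → 350
id=906: promo_price=174 → 174
id=907: promo_price=NULL, sale_price=414 → 414
id=908: promo_price=15 → 15

132, 290, 155, 464, 73, 350, 174, 414, 15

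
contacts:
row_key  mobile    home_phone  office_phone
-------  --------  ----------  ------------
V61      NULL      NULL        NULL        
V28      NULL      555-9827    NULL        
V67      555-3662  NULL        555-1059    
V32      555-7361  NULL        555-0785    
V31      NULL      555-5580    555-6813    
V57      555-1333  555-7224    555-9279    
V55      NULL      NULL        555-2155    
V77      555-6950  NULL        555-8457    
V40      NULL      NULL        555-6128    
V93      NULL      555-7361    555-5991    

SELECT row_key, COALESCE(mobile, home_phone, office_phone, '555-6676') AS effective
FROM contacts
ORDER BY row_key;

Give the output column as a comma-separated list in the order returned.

555-9827, 555-5580, 555-7361, 555-6128, 555-2155, 555-1333, 555-6676, 555-3662, 555-6950, 555-7361

row_key=V28: mobile=NULL, home_phone=555-9827 → 555-9827
row_key=V31: mobile=NULL, home_phone=555-5580 → 555-5580
row_key=V32: mobile=555-7361 → 555-7361
row_key=V40: mobile=NULL, home_phone=NULL, office_phone=555-6128 → 555-6128
row_key=V55: mobile=NULL, home_phone=NULL, office_phone=555-2155 → 555-2155
row_key=V57: mobile=555-1333 → 555-1333
row_key=V61: mobile=NULL, home_phone=NULL, office_phone=NULL, → literal 555-6676 → 555-6676
row_key=V67: mobile=555-3662 → 555-3662
row_key=V77: mobile=555-6950 → 555-6950
row_key=V93: mobile=NULL, home_phone=555-7361 → 555-7361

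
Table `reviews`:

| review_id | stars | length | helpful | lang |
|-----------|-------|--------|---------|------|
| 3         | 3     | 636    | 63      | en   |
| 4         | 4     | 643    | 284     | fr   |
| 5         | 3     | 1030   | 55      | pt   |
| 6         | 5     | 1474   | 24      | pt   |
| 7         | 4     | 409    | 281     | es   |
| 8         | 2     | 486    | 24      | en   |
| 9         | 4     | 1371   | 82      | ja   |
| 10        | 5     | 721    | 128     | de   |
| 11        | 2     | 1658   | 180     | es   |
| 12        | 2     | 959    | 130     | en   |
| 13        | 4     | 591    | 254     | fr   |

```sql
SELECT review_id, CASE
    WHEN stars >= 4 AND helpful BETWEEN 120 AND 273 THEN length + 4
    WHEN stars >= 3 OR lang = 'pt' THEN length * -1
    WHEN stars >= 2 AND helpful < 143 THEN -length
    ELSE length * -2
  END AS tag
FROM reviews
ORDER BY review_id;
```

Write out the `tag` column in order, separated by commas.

-636, -643, -1030, -1474, -409, -486, -1371, 725, -3316, -959, 595

review_id=3: stars >= 3 OR lang = 'pt' → -636
review_id=4: stars >= 3 OR lang = 'pt' → -643
review_id=5: stars >= 3 OR lang = 'pt' → -1030
review_id=6: stars >= 3 OR lang = 'pt' → -1474
review_id=7: stars >= 3 OR lang = 'pt' → -409
review_id=8: stars >= 2 AND helpful < 143 → -486
review_id=9: stars >= 3 OR lang = 'pt' → -1371
review_id=10: stars >= 4 AND helpful BETWEEN 120 AND 273 → 725
review_id=11: ELSE → -3316
review_id=12: stars >= 2 AND helpful < 143 → -959
review_id=13: stars >= 4 AND helpful BETWEEN 120 AND 273 → 595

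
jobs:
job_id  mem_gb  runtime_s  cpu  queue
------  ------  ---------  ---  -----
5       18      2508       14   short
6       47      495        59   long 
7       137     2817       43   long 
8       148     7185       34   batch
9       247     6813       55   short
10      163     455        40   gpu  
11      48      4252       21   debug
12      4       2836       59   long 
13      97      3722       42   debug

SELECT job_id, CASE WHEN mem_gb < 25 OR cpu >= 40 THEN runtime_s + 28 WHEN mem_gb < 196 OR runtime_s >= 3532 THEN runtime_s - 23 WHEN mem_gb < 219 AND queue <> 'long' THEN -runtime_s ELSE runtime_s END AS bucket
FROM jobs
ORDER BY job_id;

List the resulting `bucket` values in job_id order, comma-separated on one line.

2536, 523, 2845, 7162, 6841, 483, 4229, 2864, 3750

job_id=5: mem_gb < 25 OR cpu >= 40 → 2536
job_id=6: mem_gb < 25 OR cpu >= 40 → 523
job_id=7: mem_gb < 25 OR cpu >= 40 → 2845
job_id=8: mem_gb < 196 OR runtime_s >= 3532 → 7162
job_id=9: mem_gb < 25 OR cpu >= 40 → 6841
job_id=10: mem_gb < 25 OR cpu >= 40 → 483
job_id=11: mem_gb < 196 OR runtime_s >= 3532 → 4229
job_id=12: mem_gb < 25 OR cpu >= 40 → 2864
job_id=13: mem_gb < 25 OR cpu >= 40 → 3750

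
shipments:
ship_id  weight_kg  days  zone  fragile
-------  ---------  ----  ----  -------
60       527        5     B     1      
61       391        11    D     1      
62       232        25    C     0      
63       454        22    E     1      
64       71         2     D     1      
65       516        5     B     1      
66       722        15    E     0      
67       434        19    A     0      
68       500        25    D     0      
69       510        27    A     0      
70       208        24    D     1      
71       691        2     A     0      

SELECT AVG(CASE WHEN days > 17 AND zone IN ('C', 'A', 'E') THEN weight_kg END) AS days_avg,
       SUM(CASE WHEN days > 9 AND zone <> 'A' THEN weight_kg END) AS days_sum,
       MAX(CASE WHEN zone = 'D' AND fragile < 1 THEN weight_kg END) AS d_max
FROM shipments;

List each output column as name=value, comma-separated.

days_avg=407.5, days_sum=2507, d_max=500

[days_avg: days > 17 AND zone IN ('C', 'A', 'E')]
ship_id=60: ✗
ship_id=61: ✗
ship_id=62: ✓ → 232
ship_id=63: ✓ → 454
ship_id=64: ✗
ship_id=65: ✗
ship_id=66: ✗
ship_id=67: ✓ → 434
ship_id=68: ✗
ship_id=69: ✓ → 510
ship_id=70: ✗
ship_id=71: ✗
days_avg = (232 + 454 + 434 + 510) / 4 = 407.5
—
[days_sum: days > 9 AND zone <> 'A']
ship_id=60: ✗
ship_id=61: ✓ → 391
ship_id=62: ✓ → 232
ship_id=63: ✓ → 454
ship_id=64: ✗
ship_id=65: ✗
ship_id=66: ✓ → 722
ship_id=67: ✗
ship_id=68: ✓ → 500
ship_id=69: ✗
ship_id=70: ✓ → 208
ship_id=71: ✗
days_sum = 391 + 232 + 454 + 722 + 500 + 208 = 2507
—
[d_max: zone = 'D' AND fragile < 1]
ship_id=60: ✗
ship_id=61: ✗
ship_id=62: ✗
ship_id=63: ✗
ship_id=64: ✗
ship_id=65: ✗
ship_id=66: ✗
ship_id=67: ✗
ship_id=68: ✓ → 500
ship_id=69: ✗
ship_id=70: ✗
ship_id=71: ✗
d_max = MAX(500) = 500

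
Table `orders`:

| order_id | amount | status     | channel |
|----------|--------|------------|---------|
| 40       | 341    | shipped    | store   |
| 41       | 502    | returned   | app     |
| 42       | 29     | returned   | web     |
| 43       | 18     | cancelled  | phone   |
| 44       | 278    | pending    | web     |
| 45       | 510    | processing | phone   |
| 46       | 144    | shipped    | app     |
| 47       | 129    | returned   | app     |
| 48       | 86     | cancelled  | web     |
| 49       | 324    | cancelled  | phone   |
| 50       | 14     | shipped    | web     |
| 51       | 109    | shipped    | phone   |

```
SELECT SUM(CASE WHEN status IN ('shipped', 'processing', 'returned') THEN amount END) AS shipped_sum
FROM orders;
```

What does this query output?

1778

order_id=40: ✓ → 341
order_id=41: ✓ → 502
order_id=42: ✓ → 29
order_id=43: ✗
order_id=44: ✗
order_id=45: ✓ → 510
order_id=46: ✓ → 144
order_id=47: ✓ → 129
order_id=48: ✗
order_id=49: ✗
order_id=50: ✓ → 14
order_id=51: ✓ → 109
shipped_sum = 341 + 502 + 29 + 510 + 144 + 129 + 14 + 109 = 1778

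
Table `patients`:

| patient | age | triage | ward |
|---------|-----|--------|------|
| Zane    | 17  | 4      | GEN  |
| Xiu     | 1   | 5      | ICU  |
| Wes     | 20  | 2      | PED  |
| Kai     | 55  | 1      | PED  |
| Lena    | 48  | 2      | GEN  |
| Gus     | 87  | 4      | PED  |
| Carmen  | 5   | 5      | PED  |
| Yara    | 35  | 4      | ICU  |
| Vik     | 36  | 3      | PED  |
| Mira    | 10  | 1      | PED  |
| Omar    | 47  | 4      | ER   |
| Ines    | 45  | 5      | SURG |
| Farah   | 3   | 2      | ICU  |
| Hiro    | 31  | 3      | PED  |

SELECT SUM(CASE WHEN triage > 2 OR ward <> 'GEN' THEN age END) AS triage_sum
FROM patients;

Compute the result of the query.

patient=Zane: ✓ → 17
patient=Xiu: ✓ → 1
patient=Wes: ✓ → 20
patient=Kai: ✓ → 55
patient=Lena: ✗
patient=Gus: ✓ → 87
patient=Carmen: ✓ → 5
patient=Yara: ✓ → 35
patient=Vik: ✓ → 36
patient=Mira: ✓ → 10
patient=Omar: ✓ → 47
patient=Ines: ✓ → 45
patient=Farah: ✓ → 3
patient=Hiro: ✓ → 31
triage_sum = 17 + 1 + 20 + 55 + 87 + 5 + 35 + 36 + 10 + 47 + 45 + 3 + 31 = 392

392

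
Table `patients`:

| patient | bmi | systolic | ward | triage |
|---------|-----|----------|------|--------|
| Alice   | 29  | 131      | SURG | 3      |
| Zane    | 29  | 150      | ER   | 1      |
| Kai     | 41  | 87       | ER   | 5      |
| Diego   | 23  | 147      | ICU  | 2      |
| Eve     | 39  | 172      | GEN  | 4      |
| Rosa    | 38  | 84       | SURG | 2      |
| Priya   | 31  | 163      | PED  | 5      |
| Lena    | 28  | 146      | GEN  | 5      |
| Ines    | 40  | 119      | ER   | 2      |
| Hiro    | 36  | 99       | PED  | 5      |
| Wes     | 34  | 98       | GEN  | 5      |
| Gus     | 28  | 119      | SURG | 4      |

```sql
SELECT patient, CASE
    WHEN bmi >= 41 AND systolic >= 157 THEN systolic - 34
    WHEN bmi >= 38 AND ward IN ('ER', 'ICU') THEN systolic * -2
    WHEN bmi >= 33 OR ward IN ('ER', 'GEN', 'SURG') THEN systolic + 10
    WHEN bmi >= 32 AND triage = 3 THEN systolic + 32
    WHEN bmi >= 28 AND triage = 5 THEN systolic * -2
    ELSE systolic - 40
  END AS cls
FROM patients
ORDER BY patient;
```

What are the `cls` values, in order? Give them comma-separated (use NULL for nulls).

patient=Alice: bmi >= 33 OR ward IN ('ER', 'GEN', 'SURG') → 141
patient=Diego: ELSE → 107
patient=Eve: bmi >= 33 OR ward IN ('ER', 'GEN', 'SURG') → 182
patient=Gus: bmi >= 33 OR ward IN ('ER', 'GEN', 'SURG') → 129
patient=Hiro: bmi >= 33 OR ward IN ('ER', 'GEN', 'SURG') → 109
patient=Ines: bmi >= 38 AND ward IN ('ER', 'ICU') → -238
patient=Kai: bmi >= 38 AND ward IN ('ER', 'ICU') → -174
patient=Lena: bmi >= 33 OR ward IN ('ER', 'GEN', 'SURG') → 156
patient=Priya: bmi >= 28 AND triage = 5 → -326
patient=Rosa: bmi >= 33 OR ward IN ('ER', 'GEN', 'SURG') → 94
patient=Wes: bmi >= 33 OR ward IN ('ER', 'GEN', 'SURG') → 108
patient=Zane: bmi >= 33 OR ward IN ('ER', 'GEN', 'SURG') → 160

141, 107, 182, 129, 109, -238, -174, 156, -326, 94, 108, 160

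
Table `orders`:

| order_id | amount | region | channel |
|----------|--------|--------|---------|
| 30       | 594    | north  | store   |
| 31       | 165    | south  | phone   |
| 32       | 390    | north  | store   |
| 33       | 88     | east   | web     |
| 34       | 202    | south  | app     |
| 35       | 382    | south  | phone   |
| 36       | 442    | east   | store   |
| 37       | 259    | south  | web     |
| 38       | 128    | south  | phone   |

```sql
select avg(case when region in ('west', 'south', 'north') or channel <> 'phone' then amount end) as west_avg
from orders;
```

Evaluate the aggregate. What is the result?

294.4444444444

order_id=30: ✓ → 594
order_id=31: ✓ → 165
order_id=32: ✓ → 390
order_id=33: ✓ → 88
order_id=34: ✓ → 202
order_id=35: ✓ → 382
order_id=36: ✓ → 442
order_id=37: ✓ → 259
order_id=38: ✓ → 128
west_avg = (594 + 165 + 390 + 88 + 202 + 382 + 442 + 259 + 128) / 9 = 294.4444444444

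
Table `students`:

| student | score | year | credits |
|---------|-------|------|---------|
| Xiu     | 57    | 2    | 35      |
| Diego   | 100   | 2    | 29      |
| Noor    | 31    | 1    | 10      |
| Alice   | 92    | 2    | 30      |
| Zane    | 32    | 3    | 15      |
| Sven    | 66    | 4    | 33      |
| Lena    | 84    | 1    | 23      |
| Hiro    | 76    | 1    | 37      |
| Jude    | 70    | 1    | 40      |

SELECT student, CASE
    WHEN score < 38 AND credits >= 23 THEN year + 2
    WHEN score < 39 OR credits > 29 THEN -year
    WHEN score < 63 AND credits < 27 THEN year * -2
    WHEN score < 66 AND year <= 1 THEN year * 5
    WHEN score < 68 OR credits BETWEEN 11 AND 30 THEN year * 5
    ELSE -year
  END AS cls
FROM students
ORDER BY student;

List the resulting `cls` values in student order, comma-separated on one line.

-2, 10, -1, -1, 5, -1, -4, -2, -3

student=Alice: score < 39 OR credits > 29 → -2
student=Diego: score < 68 OR credits BETWEEN 11 AND 30 → 10
student=Hiro: score < 39 OR credits > 29 → -1
student=Jude: score < 39 OR credits > 29 → -1
student=Lena: score < 68 OR credits BETWEEN 11 AND 30 → 5
student=Noor: score < 39 OR credits > 29 → -1
student=Sven: score < 39 OR credits > 29 → -4
student=Xiu: score < 39 OR credits > 29 → -2
student=Zane: score < 39 OR credits > 29 → -3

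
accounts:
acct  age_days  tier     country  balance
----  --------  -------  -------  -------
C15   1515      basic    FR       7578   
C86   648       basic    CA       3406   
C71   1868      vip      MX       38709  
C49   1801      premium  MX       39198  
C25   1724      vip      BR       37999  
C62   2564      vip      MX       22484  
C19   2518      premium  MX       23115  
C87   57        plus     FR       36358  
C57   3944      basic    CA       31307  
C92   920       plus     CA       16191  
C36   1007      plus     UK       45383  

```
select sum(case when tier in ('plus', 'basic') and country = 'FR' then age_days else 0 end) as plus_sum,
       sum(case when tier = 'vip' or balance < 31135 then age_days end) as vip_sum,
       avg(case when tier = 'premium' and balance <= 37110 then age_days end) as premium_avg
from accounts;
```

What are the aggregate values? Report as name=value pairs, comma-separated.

plus_sum=1572, vip_sum=11757, premium_avg=2518

[plus_sum: tier in ('plus', 'basic') and country = 'FR']
acct=C15: ✓ → 1515
acct=C86: ✗
acct=C71: ✗
acct=C49: ✗
acct=C25: ✗
acct=C62: ✗
acct=C19: ✗
acct=C87: ✓ → 57
acct=C57: ✗
acct=C92: ✗
acct=C36: ✗
plus_sum = 1515 + 57 = 1572
—
[vip_sum: tier = 'vip' or balance < 31135]
acct=C15: ✓ → 1515
acct=C86: ✓ → 648
acct=C71: ✓ → 1868
acct=C49: ✗
acct=C25: ✓ → 1724
acct=C62: ✓ → 2564
acct=C19: ✓ → 2518
acct=C87: ✗
acct=C57: ✗
acct=C92: ✓ → 920
acct=C36: ✗
vip_sum = 1515 + 648 + 1868 + 1724 + 2564 + 2518 + 920 = 11757
—
[premium_avg: tier = 'premium' and balance <= 37110]
acct=C15: ✗
acct=C86: ✗
acct=C71: ✗
acct=C49: ✗
acct=C25: ✗
acct=C62: ✗
acct=C19: ✓ → 2518
acct=C87: ✗
acct=C57: ✗
acct=C92: ✗
acct=C36: ✗
premium_avg = 2518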